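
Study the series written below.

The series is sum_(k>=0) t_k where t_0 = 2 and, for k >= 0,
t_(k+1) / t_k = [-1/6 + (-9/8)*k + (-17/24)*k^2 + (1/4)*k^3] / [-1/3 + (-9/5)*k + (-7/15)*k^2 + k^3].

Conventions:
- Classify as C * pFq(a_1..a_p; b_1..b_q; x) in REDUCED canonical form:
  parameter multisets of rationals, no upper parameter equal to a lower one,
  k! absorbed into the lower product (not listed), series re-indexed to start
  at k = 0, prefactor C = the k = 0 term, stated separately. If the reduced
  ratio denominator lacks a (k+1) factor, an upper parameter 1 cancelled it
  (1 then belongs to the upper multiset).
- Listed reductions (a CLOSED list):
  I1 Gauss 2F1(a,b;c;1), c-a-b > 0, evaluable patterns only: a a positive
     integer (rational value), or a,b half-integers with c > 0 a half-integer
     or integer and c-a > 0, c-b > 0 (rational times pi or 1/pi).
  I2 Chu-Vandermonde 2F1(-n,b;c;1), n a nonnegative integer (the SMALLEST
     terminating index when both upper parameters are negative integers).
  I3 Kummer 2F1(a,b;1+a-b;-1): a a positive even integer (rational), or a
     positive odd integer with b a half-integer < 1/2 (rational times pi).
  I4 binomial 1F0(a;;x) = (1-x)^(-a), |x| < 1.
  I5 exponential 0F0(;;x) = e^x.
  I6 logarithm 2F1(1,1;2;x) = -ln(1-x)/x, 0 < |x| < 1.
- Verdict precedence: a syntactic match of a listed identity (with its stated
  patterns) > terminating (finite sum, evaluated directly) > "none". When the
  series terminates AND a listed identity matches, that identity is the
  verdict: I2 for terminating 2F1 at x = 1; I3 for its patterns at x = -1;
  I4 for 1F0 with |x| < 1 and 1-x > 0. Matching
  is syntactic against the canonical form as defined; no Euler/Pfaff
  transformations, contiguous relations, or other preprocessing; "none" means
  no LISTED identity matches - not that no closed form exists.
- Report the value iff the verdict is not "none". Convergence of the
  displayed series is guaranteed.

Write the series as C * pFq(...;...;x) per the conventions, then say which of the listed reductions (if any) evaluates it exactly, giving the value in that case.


Key observation: t_0 being 2, the expanded ratio factors over Q; prefactor 2, roots give parameters.
Term ratio: r(k) = (1/4) * (k-4) (k+1/6) (k+1) / [(k-5/3) (k+1/5) (k+1)] - rational in k. x = (1/4); t_0 = 2; negate the roots.

Canonical form: C = 2 times 3F2 with upper {-4, 1/6, 1}, lower {-5/3, 1/5}, x = 1/4. Verdict: terminating - upper parameter -4 makes this a finite sum (last index 4), evaluated exactly. Hence: 2002493/720896.


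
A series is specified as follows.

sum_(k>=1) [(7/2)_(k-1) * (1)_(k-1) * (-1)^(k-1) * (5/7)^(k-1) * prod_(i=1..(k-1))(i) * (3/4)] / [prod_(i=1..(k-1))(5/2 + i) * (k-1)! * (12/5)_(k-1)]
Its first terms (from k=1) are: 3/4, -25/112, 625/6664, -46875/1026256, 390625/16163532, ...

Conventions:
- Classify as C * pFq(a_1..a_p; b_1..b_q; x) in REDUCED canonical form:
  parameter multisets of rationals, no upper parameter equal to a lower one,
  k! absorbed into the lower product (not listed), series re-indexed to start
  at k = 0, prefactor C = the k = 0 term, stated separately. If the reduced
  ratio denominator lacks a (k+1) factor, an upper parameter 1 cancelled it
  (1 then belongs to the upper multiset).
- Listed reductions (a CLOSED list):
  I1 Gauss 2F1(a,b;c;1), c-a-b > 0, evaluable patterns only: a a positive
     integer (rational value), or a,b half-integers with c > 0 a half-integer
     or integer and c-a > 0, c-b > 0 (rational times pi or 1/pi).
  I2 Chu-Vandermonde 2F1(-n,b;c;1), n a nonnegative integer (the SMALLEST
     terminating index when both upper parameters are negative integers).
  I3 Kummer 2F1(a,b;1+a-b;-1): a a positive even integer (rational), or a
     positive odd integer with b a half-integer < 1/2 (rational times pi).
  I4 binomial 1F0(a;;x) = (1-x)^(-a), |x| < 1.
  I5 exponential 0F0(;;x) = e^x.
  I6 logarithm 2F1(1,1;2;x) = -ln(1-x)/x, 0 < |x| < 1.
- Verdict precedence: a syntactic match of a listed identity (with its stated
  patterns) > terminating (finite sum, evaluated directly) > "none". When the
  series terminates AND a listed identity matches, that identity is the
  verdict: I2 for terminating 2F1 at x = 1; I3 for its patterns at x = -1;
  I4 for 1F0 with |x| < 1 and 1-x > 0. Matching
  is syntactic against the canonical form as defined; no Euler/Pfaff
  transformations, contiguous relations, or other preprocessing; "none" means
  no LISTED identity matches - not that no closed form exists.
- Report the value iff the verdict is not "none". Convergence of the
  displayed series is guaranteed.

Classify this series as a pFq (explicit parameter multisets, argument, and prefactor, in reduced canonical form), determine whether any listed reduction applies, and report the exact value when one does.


This is 3/4 * 2F1(1, 1; 12/5; -5/7) in reduced canonical form. Verdict: none (x = -5/7): each listed identity misses the multisets {1, 1} ; {12/5}.

Key observation: t_0 = 3/4 here, and the running product (C = 3/4) telescopes to a rising factorial.
Term ratio: r(k) = (-5/7) * (k+1) (k+1) / [(k+12/5) (k+1)] - poly over poly, x = (-5/7) from leading terms; C = 3/4 at k = 0.


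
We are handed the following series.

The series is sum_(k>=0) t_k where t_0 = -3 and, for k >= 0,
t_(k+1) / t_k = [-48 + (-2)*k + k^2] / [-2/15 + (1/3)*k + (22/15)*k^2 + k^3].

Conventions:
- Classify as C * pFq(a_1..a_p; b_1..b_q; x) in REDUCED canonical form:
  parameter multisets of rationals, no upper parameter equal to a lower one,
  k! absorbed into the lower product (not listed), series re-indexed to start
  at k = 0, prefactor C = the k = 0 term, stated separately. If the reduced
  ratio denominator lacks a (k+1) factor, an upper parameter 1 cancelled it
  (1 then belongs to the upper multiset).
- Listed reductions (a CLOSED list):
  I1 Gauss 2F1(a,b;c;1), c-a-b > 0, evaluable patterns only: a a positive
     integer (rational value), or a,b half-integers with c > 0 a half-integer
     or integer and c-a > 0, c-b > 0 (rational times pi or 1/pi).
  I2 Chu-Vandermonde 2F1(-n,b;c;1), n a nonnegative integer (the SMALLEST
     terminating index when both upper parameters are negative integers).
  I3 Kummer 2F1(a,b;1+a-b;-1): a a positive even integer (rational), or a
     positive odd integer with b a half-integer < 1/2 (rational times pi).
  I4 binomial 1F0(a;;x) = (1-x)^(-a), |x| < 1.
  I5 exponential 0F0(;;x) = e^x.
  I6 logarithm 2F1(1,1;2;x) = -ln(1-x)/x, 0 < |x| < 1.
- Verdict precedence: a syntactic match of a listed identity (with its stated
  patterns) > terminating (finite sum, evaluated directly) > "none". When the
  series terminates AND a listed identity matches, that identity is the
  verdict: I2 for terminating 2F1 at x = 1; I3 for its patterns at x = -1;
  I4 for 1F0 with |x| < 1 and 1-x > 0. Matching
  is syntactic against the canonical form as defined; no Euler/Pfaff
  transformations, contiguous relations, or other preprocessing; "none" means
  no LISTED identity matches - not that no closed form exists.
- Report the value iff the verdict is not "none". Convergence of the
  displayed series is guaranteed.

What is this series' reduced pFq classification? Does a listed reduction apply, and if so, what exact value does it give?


Canonical form: C = -3 times 2F2 with upper {-8, 6}, lower {-1/5, 2/3}, x = 1. Verdict: terminating. With -8 upstairs the series is a 9-term polynomial sum; evaluated term by term. Exact value: -1939792854129/1244743808.

The tell: with t_0 = -3, the expanded ratio factors over Q; C = -3, roots give parameters.
Step ratio: r(k) = 1 * (k-8) (k+6) / [(k-1/5) (k+2/3) (k+1)] - rational in k, leading ratio 1; with t_0 = -3, classification follows.


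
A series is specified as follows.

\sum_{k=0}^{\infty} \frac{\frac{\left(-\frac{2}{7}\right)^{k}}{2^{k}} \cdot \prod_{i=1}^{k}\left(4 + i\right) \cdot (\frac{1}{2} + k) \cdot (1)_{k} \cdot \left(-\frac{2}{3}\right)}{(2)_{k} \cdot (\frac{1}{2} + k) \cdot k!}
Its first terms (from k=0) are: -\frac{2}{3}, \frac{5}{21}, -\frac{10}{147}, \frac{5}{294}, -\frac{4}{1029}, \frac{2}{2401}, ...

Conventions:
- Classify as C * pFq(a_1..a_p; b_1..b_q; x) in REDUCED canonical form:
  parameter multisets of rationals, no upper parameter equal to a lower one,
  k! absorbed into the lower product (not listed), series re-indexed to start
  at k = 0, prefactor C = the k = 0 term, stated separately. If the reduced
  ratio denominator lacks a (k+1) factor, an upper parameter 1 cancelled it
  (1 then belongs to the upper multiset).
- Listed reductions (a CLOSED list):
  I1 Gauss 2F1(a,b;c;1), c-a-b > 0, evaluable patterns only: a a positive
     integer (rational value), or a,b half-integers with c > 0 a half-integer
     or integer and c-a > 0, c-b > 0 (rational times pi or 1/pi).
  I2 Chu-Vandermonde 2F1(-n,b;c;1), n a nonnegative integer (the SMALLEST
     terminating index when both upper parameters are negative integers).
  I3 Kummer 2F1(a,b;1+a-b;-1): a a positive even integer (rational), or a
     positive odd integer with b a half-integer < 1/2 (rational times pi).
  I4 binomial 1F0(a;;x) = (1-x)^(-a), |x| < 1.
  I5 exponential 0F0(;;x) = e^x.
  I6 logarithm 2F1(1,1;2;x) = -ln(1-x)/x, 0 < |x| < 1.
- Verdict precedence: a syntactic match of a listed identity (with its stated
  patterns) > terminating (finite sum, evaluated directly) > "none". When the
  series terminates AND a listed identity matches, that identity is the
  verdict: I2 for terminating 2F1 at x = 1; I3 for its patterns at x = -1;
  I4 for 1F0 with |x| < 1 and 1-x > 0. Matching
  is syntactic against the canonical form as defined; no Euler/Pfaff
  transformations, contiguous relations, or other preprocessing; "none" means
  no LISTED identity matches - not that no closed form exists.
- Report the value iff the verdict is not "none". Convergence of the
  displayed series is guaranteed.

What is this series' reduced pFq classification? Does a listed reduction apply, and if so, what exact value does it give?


The tell: from the first term -\frac{2}{3}: the running product (prefactor -2/3) telescopes to a rising factorial.
Adjacent-term ratio: r(k) = -\frac{1}{7} * (k+1) (k+5) / [(k+2) (k+1)] - poly over poly, x = -\frac{1}{7} from leading terms; C = -\frac{2}{3} at k = 0.

Classification (C = -\frac{2}{3}): 2F1 with upper {1, 5}, lower {2}, argument x = -\frac{1}{7}. Verdict: no listed reduction: x = -\frac{1}{7} and upper {1, 5} fail every I1-I6 pattern.


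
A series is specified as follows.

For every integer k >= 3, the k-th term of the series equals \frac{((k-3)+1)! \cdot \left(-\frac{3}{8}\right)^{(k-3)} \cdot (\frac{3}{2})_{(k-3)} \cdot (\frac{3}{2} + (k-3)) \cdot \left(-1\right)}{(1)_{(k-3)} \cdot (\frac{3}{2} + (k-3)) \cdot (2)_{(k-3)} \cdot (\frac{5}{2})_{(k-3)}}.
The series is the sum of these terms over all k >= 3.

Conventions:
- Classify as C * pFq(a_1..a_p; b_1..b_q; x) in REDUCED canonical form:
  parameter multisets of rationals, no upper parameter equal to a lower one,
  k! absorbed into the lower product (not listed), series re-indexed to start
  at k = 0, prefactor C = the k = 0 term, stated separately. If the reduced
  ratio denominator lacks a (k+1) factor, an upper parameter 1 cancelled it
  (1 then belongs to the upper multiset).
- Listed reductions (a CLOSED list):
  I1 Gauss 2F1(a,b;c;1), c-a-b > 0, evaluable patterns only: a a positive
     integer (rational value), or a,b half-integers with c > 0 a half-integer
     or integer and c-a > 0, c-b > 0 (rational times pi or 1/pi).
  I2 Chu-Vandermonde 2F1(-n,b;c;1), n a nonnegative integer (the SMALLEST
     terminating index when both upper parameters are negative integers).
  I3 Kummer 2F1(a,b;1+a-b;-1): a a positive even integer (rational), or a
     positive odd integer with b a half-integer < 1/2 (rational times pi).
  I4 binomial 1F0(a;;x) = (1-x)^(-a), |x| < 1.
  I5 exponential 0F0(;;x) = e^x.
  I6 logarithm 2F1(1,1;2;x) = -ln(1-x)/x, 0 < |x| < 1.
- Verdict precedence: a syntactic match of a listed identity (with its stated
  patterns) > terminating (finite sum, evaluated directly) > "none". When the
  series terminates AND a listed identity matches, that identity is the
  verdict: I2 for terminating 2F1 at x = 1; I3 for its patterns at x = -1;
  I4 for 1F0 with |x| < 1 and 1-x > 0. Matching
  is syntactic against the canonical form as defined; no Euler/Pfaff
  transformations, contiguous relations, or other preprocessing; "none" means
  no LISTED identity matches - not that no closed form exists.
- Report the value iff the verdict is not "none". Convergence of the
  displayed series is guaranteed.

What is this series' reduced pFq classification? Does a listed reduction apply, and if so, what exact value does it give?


Canonical form: C = -1 times 1F1 with upper {\frac{3}{2}}, lower {\frac{5}{2}}, x = -\frac{3}{8}. Verdict: none - at argument -\frac{3}{8} the multisets {\frac{3}{2}} ; {\frac{5}{2}} match no listed identity.

The tell: t_0 = -1 here, and the factorial ratio (prefactor -1) (k+a-1)!/(a-1)! is a rising factorial (a)_k.
Adjacent-term ratio: r(k) = -\frac{3}{8} * (k+\frac{3}{2}) / [(k+\frac{5}{2}) (k+1)] - rational in k. x = -\frac{3}{8}; t_0 = -1; negate the roots.


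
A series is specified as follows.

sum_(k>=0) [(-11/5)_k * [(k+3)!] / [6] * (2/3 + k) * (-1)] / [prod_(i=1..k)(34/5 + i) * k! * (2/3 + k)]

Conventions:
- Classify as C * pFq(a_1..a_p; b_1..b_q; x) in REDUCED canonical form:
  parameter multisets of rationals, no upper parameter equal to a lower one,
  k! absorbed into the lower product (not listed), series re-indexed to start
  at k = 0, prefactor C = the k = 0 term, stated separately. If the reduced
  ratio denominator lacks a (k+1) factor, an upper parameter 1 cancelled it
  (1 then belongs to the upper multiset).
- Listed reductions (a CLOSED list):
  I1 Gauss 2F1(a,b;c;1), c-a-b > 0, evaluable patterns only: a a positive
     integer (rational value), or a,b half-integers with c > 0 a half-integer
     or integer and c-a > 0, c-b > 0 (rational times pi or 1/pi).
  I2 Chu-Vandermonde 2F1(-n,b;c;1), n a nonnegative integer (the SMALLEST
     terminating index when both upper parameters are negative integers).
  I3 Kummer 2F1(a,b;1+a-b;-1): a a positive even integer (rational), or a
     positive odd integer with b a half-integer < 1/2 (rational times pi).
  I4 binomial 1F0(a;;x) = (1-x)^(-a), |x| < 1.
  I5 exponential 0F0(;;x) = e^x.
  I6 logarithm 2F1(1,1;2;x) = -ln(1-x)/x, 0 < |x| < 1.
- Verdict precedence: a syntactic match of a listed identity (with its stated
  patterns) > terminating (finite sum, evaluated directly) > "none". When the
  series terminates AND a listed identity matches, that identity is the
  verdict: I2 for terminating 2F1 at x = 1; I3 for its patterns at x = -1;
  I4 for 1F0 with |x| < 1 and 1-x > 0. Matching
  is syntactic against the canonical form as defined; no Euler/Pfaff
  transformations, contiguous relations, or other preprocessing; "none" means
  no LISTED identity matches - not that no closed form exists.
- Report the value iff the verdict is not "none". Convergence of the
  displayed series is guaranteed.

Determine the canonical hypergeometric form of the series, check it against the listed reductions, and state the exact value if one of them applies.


Classification (C = -1): 2F1 with upper {-11/5, 4}, lower {39/5}, argument x = 1. Verdict: Gauss (I1, integer-parameter pattern) matches (x = 1: the Gamma ratio telescopes since c-a-b = 6 > 0 and a = 4 in Z>0). Exact value: -9367/39375.

First insight: t_0 = -1 here, and the lower running product (prefactor -1) is a rising factorial.
Consecutive-term ratio: r(k) = 1 * (k-11/5) (k+4) / [(k+39/5) (k+1)] ; factor over Q: parameters, x = 1, and C = -1.


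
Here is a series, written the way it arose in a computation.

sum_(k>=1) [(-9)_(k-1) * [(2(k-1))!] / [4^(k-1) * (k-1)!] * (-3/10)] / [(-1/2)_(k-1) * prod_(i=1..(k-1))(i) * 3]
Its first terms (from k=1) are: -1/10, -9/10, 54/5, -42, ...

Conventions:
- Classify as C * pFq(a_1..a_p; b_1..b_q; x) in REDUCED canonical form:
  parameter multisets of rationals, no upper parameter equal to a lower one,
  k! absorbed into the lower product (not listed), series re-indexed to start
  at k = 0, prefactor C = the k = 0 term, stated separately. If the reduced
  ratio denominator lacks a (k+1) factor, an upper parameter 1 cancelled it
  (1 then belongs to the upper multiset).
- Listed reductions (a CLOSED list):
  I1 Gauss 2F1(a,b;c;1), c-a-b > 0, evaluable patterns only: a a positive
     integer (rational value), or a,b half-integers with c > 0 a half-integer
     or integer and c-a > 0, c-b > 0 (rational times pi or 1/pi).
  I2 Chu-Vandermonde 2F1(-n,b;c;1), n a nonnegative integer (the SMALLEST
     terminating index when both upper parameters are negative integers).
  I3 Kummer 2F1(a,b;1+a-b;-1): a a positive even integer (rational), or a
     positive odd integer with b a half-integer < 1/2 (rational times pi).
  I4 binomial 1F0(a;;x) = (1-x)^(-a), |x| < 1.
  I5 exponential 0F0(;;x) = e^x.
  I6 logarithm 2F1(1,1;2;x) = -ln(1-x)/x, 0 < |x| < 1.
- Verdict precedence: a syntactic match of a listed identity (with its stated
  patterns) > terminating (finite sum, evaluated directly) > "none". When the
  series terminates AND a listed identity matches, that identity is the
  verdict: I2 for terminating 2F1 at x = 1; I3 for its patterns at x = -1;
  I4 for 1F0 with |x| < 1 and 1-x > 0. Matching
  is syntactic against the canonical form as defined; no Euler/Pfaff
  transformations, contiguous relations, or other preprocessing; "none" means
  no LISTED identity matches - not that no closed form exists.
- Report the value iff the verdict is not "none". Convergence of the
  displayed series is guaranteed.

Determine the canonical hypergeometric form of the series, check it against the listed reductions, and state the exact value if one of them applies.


Prefactor -1/10, argument 1: 2F1 with upper {-9, 1/2} over lower {-1/2}. Verdict at x = 1: the Chu-Vandermonde identity I2 matches (terminating 2F1 at x = 1 with n = 9, b = 1/2, c = -1/2). Sum: 0.

Key observation: t_0 = -1/10 here, and the constant factors (C = -1/10, x = 1) combine into one prefactor.
Step ratio: r(k) = 1 * (k-9) (k+1/2) / [(k-1/2) (k+1)] ; factor over Q: parameters, x = 1, and C = -1/10.


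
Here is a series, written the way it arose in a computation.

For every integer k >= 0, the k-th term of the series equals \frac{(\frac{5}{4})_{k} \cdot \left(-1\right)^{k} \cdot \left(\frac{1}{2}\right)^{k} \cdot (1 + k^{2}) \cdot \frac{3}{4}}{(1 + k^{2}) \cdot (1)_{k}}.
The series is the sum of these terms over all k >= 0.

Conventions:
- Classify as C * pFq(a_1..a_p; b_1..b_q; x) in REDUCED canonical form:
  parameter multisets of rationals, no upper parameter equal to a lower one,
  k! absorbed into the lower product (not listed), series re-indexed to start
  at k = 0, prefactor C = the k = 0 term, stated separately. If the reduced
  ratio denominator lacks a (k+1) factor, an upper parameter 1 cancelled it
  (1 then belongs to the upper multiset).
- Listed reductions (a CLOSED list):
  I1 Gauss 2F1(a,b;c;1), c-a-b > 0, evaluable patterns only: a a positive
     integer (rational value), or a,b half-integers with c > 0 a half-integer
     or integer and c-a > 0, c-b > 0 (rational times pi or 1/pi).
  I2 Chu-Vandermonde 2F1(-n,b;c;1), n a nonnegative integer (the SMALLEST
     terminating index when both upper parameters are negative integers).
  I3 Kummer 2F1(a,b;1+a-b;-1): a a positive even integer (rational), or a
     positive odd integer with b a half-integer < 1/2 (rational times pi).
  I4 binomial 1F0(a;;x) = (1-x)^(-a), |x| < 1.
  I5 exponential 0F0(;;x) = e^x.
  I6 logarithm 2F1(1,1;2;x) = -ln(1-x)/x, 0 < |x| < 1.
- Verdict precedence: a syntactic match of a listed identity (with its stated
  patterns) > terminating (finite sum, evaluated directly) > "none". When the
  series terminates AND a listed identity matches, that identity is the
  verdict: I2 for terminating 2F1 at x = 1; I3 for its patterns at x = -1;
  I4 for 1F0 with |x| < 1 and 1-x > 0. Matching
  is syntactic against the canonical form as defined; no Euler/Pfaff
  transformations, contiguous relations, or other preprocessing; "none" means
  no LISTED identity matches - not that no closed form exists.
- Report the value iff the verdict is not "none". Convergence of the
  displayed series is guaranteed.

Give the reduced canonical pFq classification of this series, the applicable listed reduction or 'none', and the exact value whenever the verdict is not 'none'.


The tell: x = -\frac{1}{2} and (1)_k (C = 3/4) is k! itself.
Adjacent-term ratio: r(k) = -\frac{1}{2} * (k+\frac{5}{4}) / [(k+1)] ; factor over Q: parameters, x = -\frac{1}{2}, and C = \frac{3}{4}.

Prefactor \frac{3}{4}, argument -\frac{1}{2}: 1F0 with upper {\frac{5}{4}} over lower {-}. Verdict: binomial (I4) fires (the 1F0 binomial series: exponent -5/4, x = -\frac{1}{2}). Hence: \frac{3}{4} \cdot \left(\frac{3}{2}\right)^{-\frac{5}{4}}.


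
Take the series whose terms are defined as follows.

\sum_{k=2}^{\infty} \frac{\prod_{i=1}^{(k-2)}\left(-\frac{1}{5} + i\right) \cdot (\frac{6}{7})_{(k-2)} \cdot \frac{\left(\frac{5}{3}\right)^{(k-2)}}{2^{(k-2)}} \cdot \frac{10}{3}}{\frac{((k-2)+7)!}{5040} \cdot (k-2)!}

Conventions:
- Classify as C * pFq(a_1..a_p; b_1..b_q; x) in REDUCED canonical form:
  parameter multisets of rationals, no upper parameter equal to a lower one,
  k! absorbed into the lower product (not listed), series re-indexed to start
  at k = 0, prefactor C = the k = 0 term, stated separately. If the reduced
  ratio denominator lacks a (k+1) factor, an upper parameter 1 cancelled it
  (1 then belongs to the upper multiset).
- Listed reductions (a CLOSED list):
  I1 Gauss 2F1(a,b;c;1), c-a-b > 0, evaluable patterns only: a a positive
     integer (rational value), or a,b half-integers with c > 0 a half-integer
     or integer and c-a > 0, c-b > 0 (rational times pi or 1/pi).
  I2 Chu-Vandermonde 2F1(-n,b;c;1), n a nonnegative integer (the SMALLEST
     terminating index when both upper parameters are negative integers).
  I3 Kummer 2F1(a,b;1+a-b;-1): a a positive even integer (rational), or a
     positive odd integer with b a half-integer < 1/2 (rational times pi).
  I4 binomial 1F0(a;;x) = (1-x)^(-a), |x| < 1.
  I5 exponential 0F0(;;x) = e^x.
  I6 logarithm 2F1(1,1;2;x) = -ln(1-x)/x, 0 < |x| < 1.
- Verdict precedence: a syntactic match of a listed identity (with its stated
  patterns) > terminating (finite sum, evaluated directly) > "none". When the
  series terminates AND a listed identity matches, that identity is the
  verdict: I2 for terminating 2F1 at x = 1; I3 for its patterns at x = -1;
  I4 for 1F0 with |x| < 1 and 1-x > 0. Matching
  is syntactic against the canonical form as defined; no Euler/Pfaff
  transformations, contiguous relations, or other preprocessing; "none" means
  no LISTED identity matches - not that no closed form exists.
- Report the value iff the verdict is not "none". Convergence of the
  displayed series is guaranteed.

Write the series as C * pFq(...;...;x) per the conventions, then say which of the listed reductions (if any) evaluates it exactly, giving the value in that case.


Classification (C = \frac{10}{3}): 2F1 with upper {\frac{4}{5}, \frac{6}{7}}, lower {8}, argument x = \frac{5}{6}. Verdict: none (x = \frac{5}{6}): each listed identity misses the multisets {\frac{4}{5}, \frac{6}{7}} ; {8}.

Key observation: from the first term \frac{10}{3}: the two k-th powers (prefactor 10/3) combine into one argument.
Ratio: r(k) = \frac{5}{6} * (k+\frac{4}{5}) (k+\frac{6}{7}) / [(k+8) (k+1)] - rational in k. x = \frac{5}{6}; t_0 = \frac{10}{3}; negate the roots.


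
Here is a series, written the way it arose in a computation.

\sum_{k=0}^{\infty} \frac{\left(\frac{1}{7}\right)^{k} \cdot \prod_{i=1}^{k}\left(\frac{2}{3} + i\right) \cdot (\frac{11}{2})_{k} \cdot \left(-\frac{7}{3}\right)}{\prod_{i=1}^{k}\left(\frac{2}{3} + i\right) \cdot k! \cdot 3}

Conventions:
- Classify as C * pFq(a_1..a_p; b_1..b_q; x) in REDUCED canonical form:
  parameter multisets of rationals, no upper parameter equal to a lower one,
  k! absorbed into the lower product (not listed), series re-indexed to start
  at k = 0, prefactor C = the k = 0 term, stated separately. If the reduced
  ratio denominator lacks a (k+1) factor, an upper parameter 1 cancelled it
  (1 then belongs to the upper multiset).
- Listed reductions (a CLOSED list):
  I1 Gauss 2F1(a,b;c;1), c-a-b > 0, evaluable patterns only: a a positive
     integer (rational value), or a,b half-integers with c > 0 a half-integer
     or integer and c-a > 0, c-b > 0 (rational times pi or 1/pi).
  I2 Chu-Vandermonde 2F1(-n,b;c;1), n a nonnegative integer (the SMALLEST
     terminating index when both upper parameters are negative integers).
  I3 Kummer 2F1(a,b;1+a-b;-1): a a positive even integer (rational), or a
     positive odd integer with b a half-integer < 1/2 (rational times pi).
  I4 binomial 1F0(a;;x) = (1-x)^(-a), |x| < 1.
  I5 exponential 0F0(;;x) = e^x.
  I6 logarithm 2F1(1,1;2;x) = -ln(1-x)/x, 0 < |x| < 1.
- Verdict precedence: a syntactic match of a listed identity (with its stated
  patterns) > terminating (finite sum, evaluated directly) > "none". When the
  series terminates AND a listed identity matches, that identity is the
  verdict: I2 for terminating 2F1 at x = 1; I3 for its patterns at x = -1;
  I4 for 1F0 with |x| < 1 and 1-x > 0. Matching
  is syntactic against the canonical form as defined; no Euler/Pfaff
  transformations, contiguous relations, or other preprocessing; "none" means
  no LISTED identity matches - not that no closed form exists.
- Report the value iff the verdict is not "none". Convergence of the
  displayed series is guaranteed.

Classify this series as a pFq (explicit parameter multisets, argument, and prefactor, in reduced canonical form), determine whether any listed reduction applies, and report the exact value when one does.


First insight: from the first term -\frac{7}{9}: the running product (C = -7/9, x = 1/7) telescopes to a rising factorial.
Adjacent-term ratio: r(k) = \frac{1}{7} * (k+\frac{11}{2}) / [(k+1)] - poly over poly, x = \frac{1}{7} from leading terms; C = -\frac{7}{9} at k = 0.

Prefactor -\frac{7}{9}, argument \frac{1}{7}: 1F0 with upper {\frac{11}{2}} over lower {-}. Verdict: the binomial series (I4) matches (the 1F0 binomial series: exponent -11/2, x = \frac{1}{7}). Its exact value is \left(-\frac{7}{9}\right) \cdot \left(\frac{6}{7}\right)^{-\frac{11}{2}}.


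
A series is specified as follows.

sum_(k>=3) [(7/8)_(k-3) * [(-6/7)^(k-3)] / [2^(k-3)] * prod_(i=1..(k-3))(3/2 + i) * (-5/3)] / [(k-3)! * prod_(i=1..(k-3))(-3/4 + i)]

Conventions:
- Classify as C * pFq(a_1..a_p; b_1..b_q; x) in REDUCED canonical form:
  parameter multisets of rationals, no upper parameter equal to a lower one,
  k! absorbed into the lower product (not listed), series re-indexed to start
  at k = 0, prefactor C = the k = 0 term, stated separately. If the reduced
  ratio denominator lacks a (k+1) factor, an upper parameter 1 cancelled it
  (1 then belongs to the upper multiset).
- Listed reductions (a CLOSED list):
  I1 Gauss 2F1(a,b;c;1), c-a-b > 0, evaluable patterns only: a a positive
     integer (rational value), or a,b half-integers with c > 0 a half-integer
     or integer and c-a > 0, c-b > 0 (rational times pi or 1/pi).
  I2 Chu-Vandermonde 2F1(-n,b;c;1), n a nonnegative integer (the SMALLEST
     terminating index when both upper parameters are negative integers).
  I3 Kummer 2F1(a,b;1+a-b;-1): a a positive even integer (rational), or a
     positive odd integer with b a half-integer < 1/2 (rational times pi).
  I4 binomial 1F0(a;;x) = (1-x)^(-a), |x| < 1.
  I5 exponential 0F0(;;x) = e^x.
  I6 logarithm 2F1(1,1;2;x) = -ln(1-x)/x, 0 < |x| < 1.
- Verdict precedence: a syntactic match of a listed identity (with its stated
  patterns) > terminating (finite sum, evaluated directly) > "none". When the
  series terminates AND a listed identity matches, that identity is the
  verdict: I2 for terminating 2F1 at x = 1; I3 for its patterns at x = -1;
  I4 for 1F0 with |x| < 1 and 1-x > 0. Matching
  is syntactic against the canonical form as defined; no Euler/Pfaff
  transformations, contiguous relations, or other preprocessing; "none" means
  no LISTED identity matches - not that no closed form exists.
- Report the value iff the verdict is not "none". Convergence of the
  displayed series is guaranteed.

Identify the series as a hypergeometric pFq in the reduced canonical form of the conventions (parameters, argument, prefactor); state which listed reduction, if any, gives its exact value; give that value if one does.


Classification (C = -5/3): 2F1 with upper {7/8, 5/2}, lower {1/4}, argument x = -3/7. Verdict: none (x = -3/7): each listed identity misses the multisets {7/8, 5/2} ; {1/4}.

Key step: x = (-3/7) and the lower running product (C = -5/3, x = -3/7) is a rising factorial.
Adjacent-term ratio: r(k) = (-3/7) * (k+7/8) (k+5/2) / [(k+1/4) (k+1)] - rational in k. x = (-3/7); t_0 = -5/3; negate the roots.


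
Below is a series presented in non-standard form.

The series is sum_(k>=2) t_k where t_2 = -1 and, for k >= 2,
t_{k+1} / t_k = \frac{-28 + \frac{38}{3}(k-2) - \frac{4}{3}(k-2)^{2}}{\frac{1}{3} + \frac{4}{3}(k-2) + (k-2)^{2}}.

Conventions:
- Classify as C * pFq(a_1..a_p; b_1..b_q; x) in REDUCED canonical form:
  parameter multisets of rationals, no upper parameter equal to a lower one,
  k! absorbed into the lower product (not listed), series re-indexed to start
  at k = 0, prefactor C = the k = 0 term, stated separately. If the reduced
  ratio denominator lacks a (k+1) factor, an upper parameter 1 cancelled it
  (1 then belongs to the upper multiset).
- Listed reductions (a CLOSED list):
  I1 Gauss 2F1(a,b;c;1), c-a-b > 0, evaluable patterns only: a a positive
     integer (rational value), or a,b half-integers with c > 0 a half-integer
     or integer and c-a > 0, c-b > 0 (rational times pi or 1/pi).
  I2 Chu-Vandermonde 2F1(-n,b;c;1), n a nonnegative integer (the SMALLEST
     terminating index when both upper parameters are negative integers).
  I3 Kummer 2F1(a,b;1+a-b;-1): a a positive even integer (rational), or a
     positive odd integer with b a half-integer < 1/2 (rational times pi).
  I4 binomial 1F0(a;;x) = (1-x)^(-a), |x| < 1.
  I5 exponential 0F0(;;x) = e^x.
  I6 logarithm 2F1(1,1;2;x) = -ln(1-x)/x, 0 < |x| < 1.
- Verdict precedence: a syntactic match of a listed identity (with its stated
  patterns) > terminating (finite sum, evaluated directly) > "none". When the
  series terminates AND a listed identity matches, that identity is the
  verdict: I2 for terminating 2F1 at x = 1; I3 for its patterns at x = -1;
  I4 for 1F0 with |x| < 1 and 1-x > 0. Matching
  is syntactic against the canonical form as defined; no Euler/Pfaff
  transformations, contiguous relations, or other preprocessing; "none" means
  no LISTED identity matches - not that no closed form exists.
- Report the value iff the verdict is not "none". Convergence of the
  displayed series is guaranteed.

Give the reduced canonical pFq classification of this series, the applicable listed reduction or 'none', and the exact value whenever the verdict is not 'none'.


The tell: t_0 being -1, the expanded ratio factors over Q; prefactor -1, roots give parameters.
Term ratio: r(k) = -\frac{4}{3} * (k-6) (k-\frac{7}{2}) / [(k+\frac{1}{3}) (k+1)] - poly over poly, x = -\frac{4}{3} from leading terms; C = -1 at k = 0.

With C = -1: the canonical form is 2F1(-6, -\frac{7}{2}; \frac{1}{3}; -\frac{4}{3}). Verdict: terminating - upper parameter -6 makes this a finite sum (last index 6), evaluated exactly. Hence: \frac{1615}{26}.


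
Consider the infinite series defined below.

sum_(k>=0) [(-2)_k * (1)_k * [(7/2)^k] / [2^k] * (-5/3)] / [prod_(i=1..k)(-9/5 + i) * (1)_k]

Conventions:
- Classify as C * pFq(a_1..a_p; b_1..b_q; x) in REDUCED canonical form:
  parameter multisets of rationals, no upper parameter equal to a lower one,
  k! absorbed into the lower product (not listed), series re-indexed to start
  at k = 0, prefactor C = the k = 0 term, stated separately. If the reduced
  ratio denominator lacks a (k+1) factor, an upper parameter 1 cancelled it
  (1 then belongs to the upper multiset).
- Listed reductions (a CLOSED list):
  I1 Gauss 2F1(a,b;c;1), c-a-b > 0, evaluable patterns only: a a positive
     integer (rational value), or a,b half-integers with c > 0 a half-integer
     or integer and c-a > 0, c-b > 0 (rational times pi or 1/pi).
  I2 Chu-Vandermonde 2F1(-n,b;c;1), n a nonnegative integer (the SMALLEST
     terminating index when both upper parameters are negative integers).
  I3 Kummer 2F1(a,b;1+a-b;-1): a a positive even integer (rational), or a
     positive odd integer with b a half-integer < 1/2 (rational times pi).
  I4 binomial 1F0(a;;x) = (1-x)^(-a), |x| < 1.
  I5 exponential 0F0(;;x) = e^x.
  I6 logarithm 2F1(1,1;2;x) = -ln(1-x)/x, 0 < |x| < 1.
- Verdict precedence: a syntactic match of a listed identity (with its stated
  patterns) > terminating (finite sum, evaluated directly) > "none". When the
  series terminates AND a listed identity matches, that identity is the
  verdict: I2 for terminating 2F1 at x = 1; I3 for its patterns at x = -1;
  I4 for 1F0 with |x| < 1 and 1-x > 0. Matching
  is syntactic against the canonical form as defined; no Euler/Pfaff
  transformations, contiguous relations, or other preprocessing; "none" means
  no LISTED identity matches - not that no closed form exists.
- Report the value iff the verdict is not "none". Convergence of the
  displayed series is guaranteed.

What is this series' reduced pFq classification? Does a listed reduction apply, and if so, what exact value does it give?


At argument 7/4: a 2F1 with upper {-2, 1}, lower {-4/5}, scaled by C = -5/3. Verdict: terminating - the sum ends at index 2 because -2 is a negative integer; exact evaluation follows. Exact value: 1755/32.

The tell: t_0 being -5/3, (1)_k (C = -5/3) is k! itself.
Ratio: r(k) = (7/4) * (k-2) (k+1) / [(k-4/5) (k+1)] - rational in k, leading ratio (7/4); with t_0 = -5/3, classification follows.


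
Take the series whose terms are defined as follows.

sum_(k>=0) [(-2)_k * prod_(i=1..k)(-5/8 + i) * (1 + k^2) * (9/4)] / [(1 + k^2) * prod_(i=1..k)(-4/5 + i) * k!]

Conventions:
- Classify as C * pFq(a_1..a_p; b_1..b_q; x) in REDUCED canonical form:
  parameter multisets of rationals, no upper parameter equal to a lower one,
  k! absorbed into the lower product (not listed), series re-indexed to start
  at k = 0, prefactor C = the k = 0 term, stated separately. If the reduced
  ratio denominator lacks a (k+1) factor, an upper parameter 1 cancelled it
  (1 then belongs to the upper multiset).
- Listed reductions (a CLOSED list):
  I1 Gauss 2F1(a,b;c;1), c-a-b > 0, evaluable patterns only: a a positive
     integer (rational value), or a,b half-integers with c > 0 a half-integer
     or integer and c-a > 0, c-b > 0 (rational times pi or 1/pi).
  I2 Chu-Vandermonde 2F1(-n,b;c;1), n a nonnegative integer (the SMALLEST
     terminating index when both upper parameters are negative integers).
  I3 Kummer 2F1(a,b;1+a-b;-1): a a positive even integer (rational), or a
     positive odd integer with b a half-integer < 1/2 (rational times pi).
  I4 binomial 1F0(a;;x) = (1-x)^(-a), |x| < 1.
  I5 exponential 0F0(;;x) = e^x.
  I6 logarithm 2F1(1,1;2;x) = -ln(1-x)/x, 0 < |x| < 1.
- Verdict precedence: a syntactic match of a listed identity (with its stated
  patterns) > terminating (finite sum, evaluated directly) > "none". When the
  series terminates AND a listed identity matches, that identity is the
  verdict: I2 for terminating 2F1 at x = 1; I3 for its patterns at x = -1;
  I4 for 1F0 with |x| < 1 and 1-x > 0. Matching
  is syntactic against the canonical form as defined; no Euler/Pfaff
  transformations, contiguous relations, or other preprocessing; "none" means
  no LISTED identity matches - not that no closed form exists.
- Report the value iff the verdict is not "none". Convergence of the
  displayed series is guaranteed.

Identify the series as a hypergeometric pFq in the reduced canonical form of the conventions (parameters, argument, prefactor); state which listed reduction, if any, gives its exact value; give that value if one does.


Prefactor 9/4, argument 1: 2F1 with upper {-2, 3/8} over lower {1/5}. Verdict: this is the Chu-Vandermonde identity I2 (terminating 2F1 at x = 1 with n = 2, b = 3/8, c = 1/5). Hence: -693/512.

Structural cue: from the first term 9/4: the running product (C = 9/4) telescopes to a rising factorial.
Consecutive-term ratio: r(k) = 1 * (k-2) (k+3/8) / [(k+1/5) (k+1)] - rational; roots negated = parameters, x = 1, C = 9/4.


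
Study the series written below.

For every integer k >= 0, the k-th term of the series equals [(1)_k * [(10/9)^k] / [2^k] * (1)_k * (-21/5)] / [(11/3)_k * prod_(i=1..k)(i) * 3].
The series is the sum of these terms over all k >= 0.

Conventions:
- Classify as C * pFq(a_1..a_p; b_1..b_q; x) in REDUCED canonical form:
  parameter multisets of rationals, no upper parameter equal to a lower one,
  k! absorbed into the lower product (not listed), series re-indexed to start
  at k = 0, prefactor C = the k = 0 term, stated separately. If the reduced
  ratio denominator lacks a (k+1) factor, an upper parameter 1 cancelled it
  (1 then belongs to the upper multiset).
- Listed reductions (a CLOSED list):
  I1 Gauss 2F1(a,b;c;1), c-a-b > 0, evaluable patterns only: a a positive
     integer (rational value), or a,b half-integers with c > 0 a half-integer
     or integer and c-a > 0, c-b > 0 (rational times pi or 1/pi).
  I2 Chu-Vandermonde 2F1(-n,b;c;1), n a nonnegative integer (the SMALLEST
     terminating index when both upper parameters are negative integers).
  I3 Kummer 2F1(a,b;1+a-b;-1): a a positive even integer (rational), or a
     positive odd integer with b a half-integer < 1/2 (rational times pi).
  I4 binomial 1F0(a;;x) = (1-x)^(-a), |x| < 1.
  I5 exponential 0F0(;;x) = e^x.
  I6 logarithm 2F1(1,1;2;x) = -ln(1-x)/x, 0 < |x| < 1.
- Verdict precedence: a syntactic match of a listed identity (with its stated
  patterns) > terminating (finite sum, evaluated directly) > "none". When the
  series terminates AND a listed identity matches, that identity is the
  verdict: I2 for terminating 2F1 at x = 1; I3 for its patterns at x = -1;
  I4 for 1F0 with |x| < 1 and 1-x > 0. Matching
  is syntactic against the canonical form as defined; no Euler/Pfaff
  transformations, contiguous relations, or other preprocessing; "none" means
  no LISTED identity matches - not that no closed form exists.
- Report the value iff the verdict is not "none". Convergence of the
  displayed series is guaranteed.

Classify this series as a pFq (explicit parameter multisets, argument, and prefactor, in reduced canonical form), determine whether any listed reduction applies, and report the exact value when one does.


Canonical form: C = -7/5 times 2F1 with upper {1, 1}, lower {11/3}, x = 5/9. Verdict: none (x = 5/9): each listed identity misses the multisets {1, 1} ; {11/3}.

First insight: x = (5/9) and the two k-th powers (C = -7/5, x = 5/9) combine into one argument.
Term ratio: r(k) = (5/9) * (k+1) (k+1) / [(k+11/3) (k+1)] - poly over poly, x = (5/9) from leading terms; C = -7/5 at k = 0.


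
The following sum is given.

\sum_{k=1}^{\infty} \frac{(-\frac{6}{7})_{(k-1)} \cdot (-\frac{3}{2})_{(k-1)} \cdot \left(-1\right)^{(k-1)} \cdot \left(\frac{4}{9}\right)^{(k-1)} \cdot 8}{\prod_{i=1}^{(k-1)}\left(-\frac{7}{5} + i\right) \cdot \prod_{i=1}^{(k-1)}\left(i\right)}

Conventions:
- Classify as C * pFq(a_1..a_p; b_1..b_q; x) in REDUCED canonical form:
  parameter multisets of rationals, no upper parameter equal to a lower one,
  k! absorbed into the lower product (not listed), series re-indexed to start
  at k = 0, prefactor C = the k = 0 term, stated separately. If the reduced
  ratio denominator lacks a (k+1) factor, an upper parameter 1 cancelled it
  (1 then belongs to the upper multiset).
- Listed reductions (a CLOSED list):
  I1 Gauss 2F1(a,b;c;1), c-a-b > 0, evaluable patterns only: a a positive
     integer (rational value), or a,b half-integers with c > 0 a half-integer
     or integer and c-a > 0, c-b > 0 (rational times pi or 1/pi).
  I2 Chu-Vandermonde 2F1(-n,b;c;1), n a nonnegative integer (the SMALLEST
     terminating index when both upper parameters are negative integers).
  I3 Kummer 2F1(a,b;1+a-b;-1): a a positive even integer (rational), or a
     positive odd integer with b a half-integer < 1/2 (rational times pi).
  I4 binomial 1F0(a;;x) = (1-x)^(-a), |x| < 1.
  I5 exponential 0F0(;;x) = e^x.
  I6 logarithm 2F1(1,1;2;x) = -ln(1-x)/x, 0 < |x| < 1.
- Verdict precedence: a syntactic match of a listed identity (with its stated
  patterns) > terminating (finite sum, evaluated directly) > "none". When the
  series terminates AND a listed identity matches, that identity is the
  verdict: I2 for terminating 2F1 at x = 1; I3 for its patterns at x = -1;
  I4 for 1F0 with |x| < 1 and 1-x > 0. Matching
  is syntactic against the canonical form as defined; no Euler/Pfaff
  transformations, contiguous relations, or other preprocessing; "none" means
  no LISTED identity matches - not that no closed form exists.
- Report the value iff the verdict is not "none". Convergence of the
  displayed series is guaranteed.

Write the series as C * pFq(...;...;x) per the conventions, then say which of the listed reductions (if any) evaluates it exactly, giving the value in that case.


At argument -\frac{4}{9}: a 2F1 with upper {-\frac{3}{2}, -\frac{6}{7}}, lower {-\frac{2}{5}}, scaled by C = 8. Verdict: none. Every listed pattern misses the 2F1 form at -\frac{4}{9}, upper {-\frac{3}{2}, -\frac{6}{7}}.

First insight: x = -\frac{4}{9} and the product of the first k integers (prefactor 8) is k!.
Consecutive-term ratio: r(k) = -\frac{4}{9} * (k-\frac{3}{2}) (k-\frac{6}{7}) / [(k-\frac{2}{5}) (k+1)] - rational in k. x = -\frac{4}{9}; t_0 = 8; negate the roots.
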